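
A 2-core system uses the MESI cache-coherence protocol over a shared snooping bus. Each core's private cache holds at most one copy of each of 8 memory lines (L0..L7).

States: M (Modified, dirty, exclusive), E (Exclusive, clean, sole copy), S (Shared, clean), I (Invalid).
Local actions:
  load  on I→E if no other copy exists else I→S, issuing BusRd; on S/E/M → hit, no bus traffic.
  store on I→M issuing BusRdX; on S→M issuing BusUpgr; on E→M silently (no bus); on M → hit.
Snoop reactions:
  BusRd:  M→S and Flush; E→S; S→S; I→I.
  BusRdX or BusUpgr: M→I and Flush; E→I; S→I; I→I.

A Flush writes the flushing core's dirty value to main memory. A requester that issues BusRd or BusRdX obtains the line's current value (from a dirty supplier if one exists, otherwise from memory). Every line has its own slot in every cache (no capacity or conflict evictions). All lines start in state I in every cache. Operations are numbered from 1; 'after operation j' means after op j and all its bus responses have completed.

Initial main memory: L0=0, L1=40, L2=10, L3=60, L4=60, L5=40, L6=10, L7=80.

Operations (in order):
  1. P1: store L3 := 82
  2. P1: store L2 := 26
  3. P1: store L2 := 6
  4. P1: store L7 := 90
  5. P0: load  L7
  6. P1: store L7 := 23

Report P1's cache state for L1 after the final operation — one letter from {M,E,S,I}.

state = I

[1] P1: store L3 := 82 | P0:I, P1:M(82) | bus: BusRdX
[2] P1: store L2 := 26 | P0:I, P1:M(26) | bus: BusRdX
[3] P1: store L2 := 6 | P0:I, P1:M(6) | bus: none
[4] P1: store L7 := 90 | P0:I, P1:M(90) | bus: BusRdX
[5] P0: load  L7 | P0:S(90), P1:S(90) | bus: BusRd,Flush
[6] P1: store L7 := 23 | P0:I, P1:M(23) | bus: BusUpgr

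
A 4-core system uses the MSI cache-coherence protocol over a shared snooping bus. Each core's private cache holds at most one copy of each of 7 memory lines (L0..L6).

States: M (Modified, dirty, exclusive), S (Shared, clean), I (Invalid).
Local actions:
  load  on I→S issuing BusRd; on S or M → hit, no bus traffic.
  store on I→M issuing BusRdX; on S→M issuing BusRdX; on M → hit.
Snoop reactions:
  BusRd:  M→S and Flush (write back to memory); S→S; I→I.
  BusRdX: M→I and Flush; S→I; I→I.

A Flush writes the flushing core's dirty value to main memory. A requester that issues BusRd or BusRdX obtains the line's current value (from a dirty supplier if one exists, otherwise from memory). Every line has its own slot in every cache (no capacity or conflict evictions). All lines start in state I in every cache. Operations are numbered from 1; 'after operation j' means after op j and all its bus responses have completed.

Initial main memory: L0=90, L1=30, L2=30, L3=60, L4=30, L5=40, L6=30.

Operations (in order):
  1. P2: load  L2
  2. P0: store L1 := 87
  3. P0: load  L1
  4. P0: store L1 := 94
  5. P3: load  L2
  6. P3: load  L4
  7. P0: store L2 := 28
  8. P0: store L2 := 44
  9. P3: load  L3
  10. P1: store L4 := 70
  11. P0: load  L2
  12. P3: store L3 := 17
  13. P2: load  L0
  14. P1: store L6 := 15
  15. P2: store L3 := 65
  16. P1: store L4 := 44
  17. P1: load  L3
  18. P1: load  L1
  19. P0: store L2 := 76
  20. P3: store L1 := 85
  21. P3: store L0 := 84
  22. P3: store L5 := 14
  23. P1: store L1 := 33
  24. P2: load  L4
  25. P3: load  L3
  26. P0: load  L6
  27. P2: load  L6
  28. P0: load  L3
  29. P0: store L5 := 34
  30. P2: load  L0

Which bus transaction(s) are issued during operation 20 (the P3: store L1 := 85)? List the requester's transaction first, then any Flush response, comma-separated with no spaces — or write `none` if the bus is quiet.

step 1: P2: load  L2  ⟶  IISI  (L2)  txn=BusRd  M[L2]=30
step 2: P0: store L1 := 87  ⟶  MIII  (L1)  txn=BusRdX  M[L1]=30
step 3: P0: load  L1  ⟶  MIII  (L1)  txn=∅  M[L1]=30
step 4: P0: store L1 := 94  ⟶  MIII  (L1)  txn=∅  M[L1]=30
step 5: P3: load  L2  ⟶  IISS  (L2)  txn=BusRd  M[L2]=30
step 6: P3: load  L4  ⟶  IIIS  (L4)  txn=BusRd  M[L4]=30
step 7: P0: store L2 := 28  ⟶  MIII  (L2)  txn=BusRdX  M[L2]=30
step 8: P0: store L2 := 44  ⟶  MIII  (L2)  txn=∅  M[L2]=30
step 9: P3: load  L3  ⟶  IIIS  (L3)  txn=BusRd  M[L3]=60
step 10: P1: store L4 := 70  ⟶  IMII  (L4)  txn=BusRdX  M[L4]=30
step 11: P0: load  L2  ⟶  MIII  (L2)  txn=∅  M[L2]=30
step 12: P3: store L3 := 17  ⟶  IIIM  (L3)  txn=BusRdX  M[L3]=60
step 13: P2: load  L0  ⟶  IISI  (L0)  txn=BusRd  M[L0]=90
step 14: P1: store L6 := 15  ⟶  IMII  (L6)  txn=BusRdX  M[L6]=30
step 15: P2: store L3 := 65  ⟶  IIMI  (L3)  txn=BusRdX+Flush  M[L3]=17
step 16: P1: store L4 := 44  ⟶  IMII  (L4)  txn=∅  M[L4]=30
step 17: P1: load  L3  ⟶  ISSI  (L3)  txn=BusRd+Flush  M[L3]=65
step 18: P1: load  L1  ⟶  SSII  (L1)  txn=BusRd+Flush  M[L1]=94
step 19: P0: store L2 := 76  ⟶  MIII  (L2)  txn=∅  M[L2]=30
step 20: P3: store L1 := 85  ⟶  IIIM  (L1)  txn=BusRdX  M[L1]=94
step 21: P3: store L0 := 84  ⟶  IIIM  (L0)  txn=BusRdX  M[L0]=90
step 22: P3: store L5 := 14  ⟶  IIIM  (L5)  txn=BusRdX  M[L5]=40
step 23: P1: store L1 := 33  ⟶  IMII  (L1)  txn=BusRdX+Flush  M[L1]=85
step 24: P2: load  L4  ⟶  ISSI  (L4)  txn=BusRd+Flush  M[L4]=44
step 25: P3: load  L3  ⟶  ISSS  (L3)  txn=BusRd  M[L3]=65
step 26: P0: load  L6  ⟶  SSII  (L6)  txn=BusRd+Flush  M[L6]=15
step 27: P2: load  L6  ⟶  SSSI  (L6)  txn=BusRd  M[L6]=15
step 28: P0: load  L3  ⟶  SSSS  (L3)  txn=BusRd  M[L3]=65
step 29: P0: store L5 := 34  ⟶  MIII  (L5)  txn=BusRdX+Flush  M[L5]=14
step 30: P2: load  L0  ⟶  IISS  (L0)  txn=BusRd+Flush  M[L0]=84

bus = BusRdX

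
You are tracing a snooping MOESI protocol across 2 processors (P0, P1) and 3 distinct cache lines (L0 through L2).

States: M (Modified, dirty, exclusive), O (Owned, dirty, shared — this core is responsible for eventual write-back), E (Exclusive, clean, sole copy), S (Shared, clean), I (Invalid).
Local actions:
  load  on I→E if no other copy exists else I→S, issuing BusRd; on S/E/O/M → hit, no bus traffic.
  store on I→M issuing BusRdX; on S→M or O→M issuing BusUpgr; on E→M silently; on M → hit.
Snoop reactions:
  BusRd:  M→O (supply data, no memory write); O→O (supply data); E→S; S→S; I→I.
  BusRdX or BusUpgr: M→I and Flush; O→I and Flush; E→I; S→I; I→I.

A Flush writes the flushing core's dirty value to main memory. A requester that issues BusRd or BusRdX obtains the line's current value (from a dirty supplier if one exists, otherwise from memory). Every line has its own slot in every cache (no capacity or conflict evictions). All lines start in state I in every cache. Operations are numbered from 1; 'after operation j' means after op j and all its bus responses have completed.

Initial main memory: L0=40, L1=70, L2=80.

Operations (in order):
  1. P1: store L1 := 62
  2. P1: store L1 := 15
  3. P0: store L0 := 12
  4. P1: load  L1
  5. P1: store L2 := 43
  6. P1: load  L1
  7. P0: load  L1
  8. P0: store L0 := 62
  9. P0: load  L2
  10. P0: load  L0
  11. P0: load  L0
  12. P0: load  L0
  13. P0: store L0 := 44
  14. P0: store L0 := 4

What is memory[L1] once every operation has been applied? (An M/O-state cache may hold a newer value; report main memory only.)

1. P1: store L1 := 62  bus=[BusRdX]  L1: P0=I P1=M  mem[L1]=70
2. P1: store L1 := 15  bus=[-]  L1: P0=I P1=M  mem[L1]=70
3. P0: store L0 := 12  bus=[BusRdX]  L0: P0=M P1=I  mem[L0]=40
4. P1: load  L1  bus=[-]  L1: P0=I P1=M  mem[L1]=70
5. P1: store L2 := 43  bus=[BusRdX]  L2: P0=I P1=M  mem[L2]=80
6. P1: load  L1  bus=[-]  L1: P0=I P1=M  mem[L1]=70
7. P0: load  L1  bus=[BusRd]  L1: P0=S P1=O  mem[L1]=70
8. P0: store L0 := 62  bus=[-]  L0: P0=M P1=I  mem[L0]=40
9. P0: load  L2  bus=[BusRd]  L2: P0=S P1=O  mem[L2]=80
10. P0: load  L0  bus=[-]  L0: P0=M P1=I  mem[L0]=40
11. P0: load  L0  bus=[-]  L0: P0=M P1=I  mem[L0]=40
12. P0: load  L0  bus=[-]  L0: P0=M P1=I  mem[L0]=40
13. P0: store L0 := 44  bus=[-]  L0: P0=M P1=I  mem[L0]=40
14. P0: store L0 := 4  bus=[-]  L0: P0=M P1=I  mem[L0]=40

memory[L1] = 70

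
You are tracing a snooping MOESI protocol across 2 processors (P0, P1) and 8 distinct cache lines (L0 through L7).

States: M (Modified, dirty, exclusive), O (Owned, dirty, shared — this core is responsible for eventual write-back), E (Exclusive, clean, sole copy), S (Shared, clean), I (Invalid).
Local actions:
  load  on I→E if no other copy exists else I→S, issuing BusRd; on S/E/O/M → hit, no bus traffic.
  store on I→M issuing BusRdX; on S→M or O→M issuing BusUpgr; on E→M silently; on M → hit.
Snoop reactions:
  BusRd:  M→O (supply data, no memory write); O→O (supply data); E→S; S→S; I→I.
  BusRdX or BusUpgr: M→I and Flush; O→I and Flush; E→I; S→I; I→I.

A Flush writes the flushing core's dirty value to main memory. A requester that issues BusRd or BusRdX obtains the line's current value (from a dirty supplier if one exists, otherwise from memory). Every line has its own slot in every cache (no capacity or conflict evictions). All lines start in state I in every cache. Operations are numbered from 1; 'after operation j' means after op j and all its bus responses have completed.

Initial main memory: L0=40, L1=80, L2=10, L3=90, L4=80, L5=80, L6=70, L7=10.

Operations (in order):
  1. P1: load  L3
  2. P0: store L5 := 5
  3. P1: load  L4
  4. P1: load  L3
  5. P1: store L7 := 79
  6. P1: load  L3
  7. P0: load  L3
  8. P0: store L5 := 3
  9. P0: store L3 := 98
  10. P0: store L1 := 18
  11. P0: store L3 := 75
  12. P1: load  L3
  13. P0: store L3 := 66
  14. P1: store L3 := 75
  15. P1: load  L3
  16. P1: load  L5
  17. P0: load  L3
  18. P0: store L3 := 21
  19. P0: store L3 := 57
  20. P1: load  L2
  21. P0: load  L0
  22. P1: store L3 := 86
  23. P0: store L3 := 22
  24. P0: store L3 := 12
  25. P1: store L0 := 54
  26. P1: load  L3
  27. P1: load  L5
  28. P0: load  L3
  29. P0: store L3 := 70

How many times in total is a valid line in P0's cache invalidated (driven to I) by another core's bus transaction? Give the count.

invalidations = 3

  op1 P1: load  L3 → I/E on L3; bus BusRd; mem=90
  op2 P0: store L5 := 5 → M/I on L5; bus BusRdX; mem=80
  op3 P1: load  L4 → I/E on L4; bus BusRd; mem=80
  op4 P1: load  L3 → I/E on L3; bus (none); mem=90
  op5 P1: store L7 := 79 → I/M on L7; bus BusRdX; mem=10
  op6 P1: load  L3 → I/E on L3; bus (none); mem=90
  op7 P0: load  L3 → S/S on L3; bus BusRd; mem=90
  op8 P0: store L5 := 3 → M/I on L5; bus (none); mem=80
  op9 P0: store L3 := 98 → M/I on L3; bus BusUpgr; mem=90
  op10 P0: store L1 := 18 → M/I on L1; bus BusRdX; mem=80
  op11 P0: store L3 := 75 → M/I on L3; bus (none); mem=90
  op12 P1: load  L3 → O/S on L3; bus BusRd; mem=90
  op13 P0: store L3 := 66 → M/I on L3; bus BusUpgr; mem=90
  op14 P1: store L3 := 75 → I/M on L3; bus BusRdX Flush; mem=66
  op15 P1: load  L3 → I/M on L3; bus (none); mem=66
  op16 P1: load  L5 → O/S on L5; bus BusRd; mem=80
  op17 P0: load  L3 → S/O on L3; bus BusRd; mem=66
  op18 P0: store L3 := 21 → M/I on L3; bus BusUpgr Flush; mem=75
  op19 P0: store L3 := 57 → M/I on L3; bus (none); mem=75
  op20 P1: load  L2 → I/E on L2; bus BusRd; mem=10
  op21 P0: load  L0 → E/I on L0; bus BusRd; mem=40
  op22 P1: store L3 := 86 → I/M on L3; bus BusRdX Flush; mem=57
  op23 P0: store L3 := 22 → M/I on L3; bus BusRdX Flush; mem=86
  op24 P0: store L3 := 12 → M/I on L3; bus (none); mem=86
  op25 P1: store L0 := 54 → I/M on L0; bus BusRdX; mem=40
  op26 P1: load  L3 → O/S on L3; bus BusRd; mem=86
  op27 P1: load  L5 → O/S on L5; bus (none); mem=80
  op28 P0: load  L3 → O/S on L3; bus (none); mem=86
  op29 P0: store L3 := 70 → M/I on L3; bus BusUpgr; mem=86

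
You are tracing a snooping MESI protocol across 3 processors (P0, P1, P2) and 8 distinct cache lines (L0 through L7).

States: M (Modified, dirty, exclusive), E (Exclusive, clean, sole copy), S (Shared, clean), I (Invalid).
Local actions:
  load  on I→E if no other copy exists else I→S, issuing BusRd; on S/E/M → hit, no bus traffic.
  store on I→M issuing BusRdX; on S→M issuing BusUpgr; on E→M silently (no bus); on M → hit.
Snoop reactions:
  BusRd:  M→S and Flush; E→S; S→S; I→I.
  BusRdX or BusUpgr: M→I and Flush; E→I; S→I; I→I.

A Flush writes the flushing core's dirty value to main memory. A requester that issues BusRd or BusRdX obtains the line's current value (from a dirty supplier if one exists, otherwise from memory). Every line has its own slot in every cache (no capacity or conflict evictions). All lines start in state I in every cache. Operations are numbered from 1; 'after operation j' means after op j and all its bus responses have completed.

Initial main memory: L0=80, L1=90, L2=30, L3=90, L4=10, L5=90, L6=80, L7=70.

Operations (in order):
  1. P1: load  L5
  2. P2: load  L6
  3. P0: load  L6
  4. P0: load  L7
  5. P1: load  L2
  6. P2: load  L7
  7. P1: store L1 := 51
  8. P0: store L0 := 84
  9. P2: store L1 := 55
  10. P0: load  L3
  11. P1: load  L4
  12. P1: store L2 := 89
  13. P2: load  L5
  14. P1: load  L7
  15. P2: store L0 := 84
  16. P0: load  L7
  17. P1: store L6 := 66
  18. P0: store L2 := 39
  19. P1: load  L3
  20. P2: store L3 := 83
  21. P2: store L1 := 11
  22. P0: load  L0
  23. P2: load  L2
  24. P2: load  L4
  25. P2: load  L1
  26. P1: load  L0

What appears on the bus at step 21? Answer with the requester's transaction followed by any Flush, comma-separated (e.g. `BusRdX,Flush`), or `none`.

bus = none

1. P1: load  L5  bus=[BusRd]  L5: P0=I P1=E P2=I  mem[L5]=90
2. P2: load  L6  bus=[BusRd]  L6: P0=I P1=I P2=E  mem[L6]=80
3. P0: load  L6  bus=[BusRd]  L6: P0=S P1=I P2=S  mem[L6]=80
4. P0: load  L7  bus=[BusRd]  L7: P0=E P1=I P2=I  mem[L7]=70
5. P1: load  L2  bus=[BusRd]  L2: P0=I P1=E P2=I  mem[L2]=30
6. P2: load  L7  bus=[BusRd]  L7: P0=S P1=I P2=S  mem[L7]=70
7. P1: store L1 := 51  bus=[BusRdX]  L1: P0=I P1=M P2=I  mem[L1]=90
8. P0: store L0 := 84  bus=[BusRdX]  L0: P0=M P1=I P2=I  mem[L0]=80
9. P2: store L1 := 55  bus=[BusRdX,Flush]  L1: P0=I P1=I P2=M  mem[L1]=51
10. P0: load  L3  bus=[BusRd]  L3: P0=E P1=I P2=I  mem[L3]=90
11. P1: load  L4  bus=[BusRd]  L4: P0=I P1=E P2=I  mem[L4]=10
12. P1: store L2 := 89  bus=[-]  L2: P0=I P1=M P2=I  mem[L2]=30
13. P2: load  L5  bus=[BusRd]  L5: P0=I P1=S P2=S  mem[L5]=90
14. P1: load  L7  bus=[BusRd]  L7: P0=S P1=S P2=S  mem[L7]=70
15. P2: store L0 := 84  bus=[BusRdX,Flush]  L0: P0=I P1=I P2=M  mem[L0]=84
16. P0: load  L7  bus=[-]  L7: P0=S P1=S P2=S  mem[L7]=70
17. P1: store L6 := 66  bus=[BusRdX]  L6: P0=I P1=M P2=I  mem[L6]=80
18. P0: store L2 := 39  bus=[BusRdX,Flush]  L2: P0=M P1=I P2=I  mem[L2]=89
19. P1: load  L3  bus=[BusRd]  L3: P0=S P1=S P2=I  mem[L3]=90
20. P2: store L3 := 83  bus=[BusRdX]  L3: P0=I P1=I P2=M  mem[L3]=90
21. P2: store L1 := 11  bus=[-]  L1: P0=I P1=I P2=M  mem[L1]=51
22. P0: load  L0  bus=[BusRd,Flush]  L0: P0=S P1=I P2=S  mem[L0]=84
23. P2: load  L2  bus=[BusRd,Flush]  L2: P0=S P1=I P2=S  mem[L2]=39
24. P2: load  L4  bus=[BusRd]  L4: P0=I P1=S P2=S  mem[L4]=10
25. P2: load  L1  bus=[-]  L1: P0=I P1=I P2=M  mem[L1]=51
26. P1: load  L0  bus=[BusRd]  L0: P0=S P1=S P2=S  mem[L0]=84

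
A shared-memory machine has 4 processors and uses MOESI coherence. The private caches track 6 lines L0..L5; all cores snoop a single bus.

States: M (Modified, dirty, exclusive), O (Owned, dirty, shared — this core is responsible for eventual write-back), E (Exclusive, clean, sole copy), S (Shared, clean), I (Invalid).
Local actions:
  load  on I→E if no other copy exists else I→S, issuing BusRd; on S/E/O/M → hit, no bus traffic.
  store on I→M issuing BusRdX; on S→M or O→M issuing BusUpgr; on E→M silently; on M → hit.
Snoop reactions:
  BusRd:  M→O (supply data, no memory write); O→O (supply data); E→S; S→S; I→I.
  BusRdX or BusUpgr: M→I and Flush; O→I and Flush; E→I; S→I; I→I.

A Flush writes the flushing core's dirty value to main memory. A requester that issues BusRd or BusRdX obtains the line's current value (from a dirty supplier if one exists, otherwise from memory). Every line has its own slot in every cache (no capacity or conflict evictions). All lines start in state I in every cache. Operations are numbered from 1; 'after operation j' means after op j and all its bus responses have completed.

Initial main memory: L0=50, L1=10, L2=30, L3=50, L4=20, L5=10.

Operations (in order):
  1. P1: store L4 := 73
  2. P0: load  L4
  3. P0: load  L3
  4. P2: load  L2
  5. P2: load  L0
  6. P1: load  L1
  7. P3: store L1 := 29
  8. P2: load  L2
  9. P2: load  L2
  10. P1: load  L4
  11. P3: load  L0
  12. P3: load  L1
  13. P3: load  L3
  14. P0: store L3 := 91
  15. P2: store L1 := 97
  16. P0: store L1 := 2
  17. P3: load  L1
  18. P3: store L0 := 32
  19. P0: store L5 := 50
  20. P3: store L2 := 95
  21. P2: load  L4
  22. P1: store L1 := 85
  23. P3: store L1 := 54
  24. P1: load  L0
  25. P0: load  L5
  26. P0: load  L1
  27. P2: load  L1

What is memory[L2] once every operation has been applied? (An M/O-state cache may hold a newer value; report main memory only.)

memory[L2] = 30

1. P1: store L4 := 73  bus=[BusRdX]  L4: P0=I P1=M P2=I P3=I  mem[L4]=20
2. P0: load  L4  bus=[BusRd]  L4: P0=S P1=O P2=I P3=I  mem[L4]=20
3. P0: load  L3  bus=[BusRd]  L3: P0=E P1=I P2=I P3=I  mem[L3]=50
4. P2: load  L2  bus=[BusRd]  L2: P0=I P1=I P2=E P3=I  mem[L2]=30
5. P2: load  L0  bus=[BusRd]  L0: P0=I P1=I P2=E P3=I  mem[L0]=50
6. P1: load  L1  bus=[BusRd]  L1: P0=I P1=E P2=I P3=I  mem[L1]=10
7. P3: store L1 := 29  bus=[BusRdX]  L1: P0=I P1=I P2=I P3=M  mem[L1]=10
8. P2: load  L2  bus=[-]  L2: P0=I P1=I P2=E P3=I  mem[L2]=30
9. P2: load  L2  bus=[-]  L2: P0=I P1=I P2=E P3=I  mem[L2]=30
10. P1: load  L4  bus=[-]  L4: P0=S P1=O P2=I P3=I  mem[L4]=20
11. P3: load  L0  bus=[BusRd]  L0: P0=I P1=I P2=S P3=S  mem[L0]=50
12. P3: load  L1  bus=[-]  L1: P0=I P1=I P2=I P3=M  mem[L1]=10
13. P3: load  L3  bus=[BusRd]  L3: P0=S P1=I P2=I P3=S  mem[L3]=50
14. P0: store L3 := 91  bus=[BusUpgr]  L3: P0=M P1=I P2=I P3=I  mem[L3]=50
15. P2: store L1 := 97  bus=[BusRdX,Flush]  L1: P0=I P1=I P2=M P3=I  mem[L1]=29
16. P0: store L1 := 2  bus=[BusRdX,Flush]  L1: P0=M P1=I P2=I P3=I  mem[L1]=97
17. P3: load  L1  bus=[BusRd]  L1: P0=O P1=I P2=I P3=S  mem[L1]=97
18. P3: store L0 := 32  bus=[BusUpgr]  L0: P0=I P1=I P2=I P3=M  mem[L0]=50
19. P0: store L5 := 50  bus=[BusRdX]  L5: P0=M P1=I P2=I P3=I  mem[L5]=10
20. P3: store L2 := 95  bus=[BusRdX]  L2: P0=I P1=I P2=I P3=M  mem[L2]=30
21. P2: load  L4  bus=[BusRd]  L4: P0=S P1=O P2=S P3=I  mem[L4]=20
22. P1: store L1 := 85  bus=[BusRdX,Flush]  L1: P0=I P1=M P2=I P3=I  mem[L1]=2
23. P3: store L1 := 54  bus=[BusRdX,Flush]  L1: P0=I P1=I P2=I P3=M  mem[L1]=85
24. P1: load  L0  bus=[BusRd]  L0: P0=I P1=S P2=I P3=O  mem[L0]=50
25. P0: load  L5  bus=[-]  L5: P0=M P1=I P2=I P3=I  mem[L5]=10
26. P0: load  L1  bus=[BusRd]  L1: P0=S P1=I P2=I P3=O  mem[L1]=85
27. P2: load  L1  bus=[BusRd]  L1: P0=S P1=I P2=S P3=O  mem[L1]=85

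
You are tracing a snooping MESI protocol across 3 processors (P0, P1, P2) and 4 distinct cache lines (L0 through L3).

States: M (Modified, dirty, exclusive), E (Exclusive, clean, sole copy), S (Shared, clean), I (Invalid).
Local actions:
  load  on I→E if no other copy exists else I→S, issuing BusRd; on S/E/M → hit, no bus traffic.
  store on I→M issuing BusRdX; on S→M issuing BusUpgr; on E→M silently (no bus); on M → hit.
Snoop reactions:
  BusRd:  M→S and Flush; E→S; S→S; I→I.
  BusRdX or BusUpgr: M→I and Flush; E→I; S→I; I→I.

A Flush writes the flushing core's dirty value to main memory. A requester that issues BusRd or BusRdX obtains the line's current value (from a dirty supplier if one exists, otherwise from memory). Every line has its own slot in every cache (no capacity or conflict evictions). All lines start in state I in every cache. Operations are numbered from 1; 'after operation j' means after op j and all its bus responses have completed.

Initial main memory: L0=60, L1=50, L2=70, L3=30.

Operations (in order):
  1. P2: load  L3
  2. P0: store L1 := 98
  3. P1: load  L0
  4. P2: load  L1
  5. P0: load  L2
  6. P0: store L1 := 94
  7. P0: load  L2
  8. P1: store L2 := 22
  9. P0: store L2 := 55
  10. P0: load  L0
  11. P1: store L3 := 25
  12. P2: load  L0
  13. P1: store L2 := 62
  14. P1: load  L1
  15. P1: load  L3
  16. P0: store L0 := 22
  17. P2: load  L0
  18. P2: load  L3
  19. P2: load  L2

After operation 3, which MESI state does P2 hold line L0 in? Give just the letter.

state = I

1. P2: load  L3  bus=[BusRd]  L3: P0=I P1=I P2=E  mem[L3]=30
2. P0: store L1 := 98  bus=[BusRdX]  L1: P0=M P1=I P2=I  mem[L1]=50
3. P1: load  L0  bus=[BusRd]  L0: P0=I P1=E P2=I  mem[L0]=60
4. P2: load  L1  bus=[BusRd,Flush]  L1: P0=S P1=I P2=S  mem[L1]=98
5. P0: load  L2  bus=[BusRd]  L2: P0=E P1=I P2=I  mem[L2]=70
6. P0: store L1 := 94  bus=[BusUpgr]  L1: P0=M P1=I P2=I  mem[L1]=98
7. P0: load  L2  bus=[-]  L2: P0=E P1=I P2=I  mem[L2]=70
8. P1: store L2 := 22  bus=[BusRdX]  L2: P0=I P1=M P2=I  mem[L2]=70
9. P0: store L2 := 55  bus=[BusRdX,Flush]  L2: P0=M P1=I P2=I  mem[L2]=22
10. P0: load  L0  bus=[BusRd]  L0: P0=S P1=S P2=I  mem[L0]=60
11. P1: store L3 := 25  bus=[BusRdX]  L3: P0=I P1=M P2=I  mem[L3]=30
12. P2: load  L0  bus=[BusRd]  L0: P0=S P1=S P2=S  mem[L0]=60
13. P1: store L2 := 62  bus=[BusRdX,Flush]  L2: P0=I P1=M P2=I  mem[L2]=55
14. P1: load  L1  bus=[BusRd,Flush]  L1: P0=S P1=S P2=I  mem[L1]=94
15. P1: load  L3  bus=[-]  L3: P0=I P1=M P2=I  mem[L3]=30
16. P0: store L0 := 22  bus=[BusUpgr]  L0: P0=M P1=I P2=I  mem[L0]=60
17. P2: load  L0  bus=[BusRd,Flush]  L0: P0=S P1=I P2=S  mem[L0]=22
18. P2: load  L3  bus=[BusRd,Flush]  L3: P0=I P1=S P2=S  mem[L3]=25
19. P2: load  L2  bus=[BusRd,Flush]  L2: P0=I P1=S P2=S  mem[L2]=62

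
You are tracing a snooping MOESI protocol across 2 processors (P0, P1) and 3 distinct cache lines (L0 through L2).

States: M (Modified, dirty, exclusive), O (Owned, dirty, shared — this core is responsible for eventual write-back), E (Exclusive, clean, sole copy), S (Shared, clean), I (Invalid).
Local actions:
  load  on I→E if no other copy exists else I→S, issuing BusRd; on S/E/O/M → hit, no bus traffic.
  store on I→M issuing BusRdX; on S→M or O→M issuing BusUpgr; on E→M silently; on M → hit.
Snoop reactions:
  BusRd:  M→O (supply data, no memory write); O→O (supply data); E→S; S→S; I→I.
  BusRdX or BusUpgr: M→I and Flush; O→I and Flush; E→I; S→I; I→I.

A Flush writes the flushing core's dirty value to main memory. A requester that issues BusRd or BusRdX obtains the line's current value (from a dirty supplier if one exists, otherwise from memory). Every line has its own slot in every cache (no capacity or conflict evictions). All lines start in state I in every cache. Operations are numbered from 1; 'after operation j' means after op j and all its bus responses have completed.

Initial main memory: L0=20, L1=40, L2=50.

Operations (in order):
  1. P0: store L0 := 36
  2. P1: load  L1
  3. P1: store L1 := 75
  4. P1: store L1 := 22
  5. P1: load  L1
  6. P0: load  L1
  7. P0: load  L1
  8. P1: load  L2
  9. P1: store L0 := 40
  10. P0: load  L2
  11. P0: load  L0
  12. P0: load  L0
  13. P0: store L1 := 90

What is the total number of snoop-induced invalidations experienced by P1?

invalidations = 1

1. P0: store L0 := 36  bus=[BusRdX]  L0: P0=M P1=I  mem[L0]=20
2. P1: load  L1  bus=[BusRd]  L1: P0=I P1=E  mem[L1]=40
3. P1: store L1 := 75  bus=[-]  L1: P0=I P1=M  mem[L1]=40
4. P1: store L1 := 22  bus=[-]  L1: P0=I P1=M  mem[L1]=40
5. P1: load  L1  bus=[-]  L1: P0=I P1=M  mem[L1]=40
6. P0: load  L1  bus=[BusRd]  L1: P0=S P1=O  mem[L1]=40
7. P0: load  L1  bus=[-]  L1: P0=S P1=O  mem[L1]=40
8. P1: load  L2  bus=[BusRd]  L2: P0=I P1=E  mem[L2]=50
9. P1: store L0 := 40  bus=[BusRdX,Flush]  L0: P0=I P1=M  mem[L0]=36
10. P0: load  L2  bus=[BusRd]  L2: P0=S P1=S  mem[L2]=50
11. P0: load  L0  bus=[BusRd]  L0: P0=S P1=O  mem[L0]=36
12. P0: load  L0  bus=[-]  L0: P0=S P1=O  mem[L0]=36
13. P0: store L1 := 90  bus=[BusUpgr,Flush]  L1: P0=M P1=I  mem[L1]=22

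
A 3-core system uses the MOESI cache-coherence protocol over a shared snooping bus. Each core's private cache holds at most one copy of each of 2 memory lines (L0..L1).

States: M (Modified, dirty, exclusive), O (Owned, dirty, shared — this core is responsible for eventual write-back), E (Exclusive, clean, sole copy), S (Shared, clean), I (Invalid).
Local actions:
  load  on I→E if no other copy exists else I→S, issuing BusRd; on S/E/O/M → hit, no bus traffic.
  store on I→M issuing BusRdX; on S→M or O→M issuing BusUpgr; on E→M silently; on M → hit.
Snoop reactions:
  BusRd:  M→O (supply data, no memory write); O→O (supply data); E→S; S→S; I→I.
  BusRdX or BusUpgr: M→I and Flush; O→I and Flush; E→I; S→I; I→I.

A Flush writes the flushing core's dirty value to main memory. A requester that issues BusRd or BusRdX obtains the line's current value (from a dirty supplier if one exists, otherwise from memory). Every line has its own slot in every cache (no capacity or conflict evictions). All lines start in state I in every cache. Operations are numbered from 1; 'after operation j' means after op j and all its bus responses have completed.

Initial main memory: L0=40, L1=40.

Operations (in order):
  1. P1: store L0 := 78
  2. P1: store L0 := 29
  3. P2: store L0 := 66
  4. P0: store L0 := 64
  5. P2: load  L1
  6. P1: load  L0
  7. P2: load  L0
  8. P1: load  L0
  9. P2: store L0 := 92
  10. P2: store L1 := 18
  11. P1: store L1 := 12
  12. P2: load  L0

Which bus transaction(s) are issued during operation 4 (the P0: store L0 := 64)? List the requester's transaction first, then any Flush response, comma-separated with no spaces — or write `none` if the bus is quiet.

1. P1: store L0 := 78  bus=[BusRdX]  L0: P0=I P1=M P2=I  mem[L0]=40
2. P1: store L0 := 29  bus=[-]  L0: P0=I P1=M P2=I  mem[L0]=40
3. P2: store L0 := 66  bus=[BusRdX,Flush]  L0: P0=I P1=I P2=M  mem[L0]=29
4. P0: store L0 := 64  bus=[BusRdX,Flush]  L0: P0=M P1=I P2=I  mem[L0]=66
5. P2: load  L1  bus=[BusRd]  L1: P0=I P1=I P2=E  mem[L1]=40
6. P1: load  L0  bus=[BusRd]  L0: P0=O P1=S P2=I  mem[L0]=66
7. P2: load  L0  bus=[BusRd]  L0: P0=O P1=S P2=S  mem[L0]=66
8. P1: load  L0  bus=[-]  L0: P0=O P1=S P2=S  mem[L0]=66
9. P2: store L0 := 92  bus=[BusUpgr,Flush]  L0: P0=I P1=I P2=M  mem[L0]=64
10. P2: store L1 := 18  bus=[-]  L1: P0=I P1=I P2=M  mem[L1]=40
11. P1: store L1 := 12  bus=[BusRdX,Flush]  L1: P0=I P1=M P2=I  mem[L1]=18
12. P2: load  L0  bus=[-]  L0: P0=I P1=I P2=M  mem[L0]=64

bus = BusRdX,Flush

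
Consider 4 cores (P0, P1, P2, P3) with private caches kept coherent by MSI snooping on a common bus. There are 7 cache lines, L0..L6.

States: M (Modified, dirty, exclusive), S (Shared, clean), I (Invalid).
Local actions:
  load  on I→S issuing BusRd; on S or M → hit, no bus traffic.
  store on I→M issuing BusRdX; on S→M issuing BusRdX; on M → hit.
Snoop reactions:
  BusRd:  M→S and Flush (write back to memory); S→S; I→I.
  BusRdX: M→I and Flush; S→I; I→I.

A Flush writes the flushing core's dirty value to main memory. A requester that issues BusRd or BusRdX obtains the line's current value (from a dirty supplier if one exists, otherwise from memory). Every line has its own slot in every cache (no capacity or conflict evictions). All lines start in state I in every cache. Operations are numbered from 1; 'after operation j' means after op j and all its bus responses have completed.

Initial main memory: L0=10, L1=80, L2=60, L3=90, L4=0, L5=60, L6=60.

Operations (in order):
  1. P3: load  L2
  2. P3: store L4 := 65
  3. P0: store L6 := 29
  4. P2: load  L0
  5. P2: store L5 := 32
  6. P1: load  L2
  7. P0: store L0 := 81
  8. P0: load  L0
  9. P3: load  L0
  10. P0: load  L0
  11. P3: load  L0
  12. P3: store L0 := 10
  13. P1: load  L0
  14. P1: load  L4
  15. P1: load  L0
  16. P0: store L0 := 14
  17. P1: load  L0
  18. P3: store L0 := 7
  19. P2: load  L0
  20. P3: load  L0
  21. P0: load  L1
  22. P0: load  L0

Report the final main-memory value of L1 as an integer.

1. P3: load  L2  bus=[BusRd]  L2: P0=I P1=I P2=I P3=S  mem[L2]=60
2. P3: store L4 := 65  bus=[BusRdX]  L4: P0=I P1=I P2=I P3=M  mem[L4]=0
3. P0: store L6 := 29  bus=[BusRdX]  L6: P0=M P1=I P2=I P3=I  mem[L6]=60
4. P2: load  L0  bus=[BusRd]  L0: P0=I P1=I P2=S P3=I  mem[L0]=10
5. P2: store L5 := 32  bus=[BusRdX]  L5: P0=I P1=I P2=M P3=I  mem[L5]=60
6. P1: load  L2  bus=[BusRd]  L2: P0=I P1=S P2=I P3=S  mem[L2]=60
7. P0: store L0 := 81  bus=[BusRdX]  L0: P0=M P1=I P2=I P3=I  mem[L0]=10
8. P0: load  L0  bus=[-]  L0: P0=M P1=I P2=I P3=I  mem[L0]=10
9. P3: load  L0  bus=[BusRd,Flush]  L0: P0=S P1=I P2=I P3=S  mem[L0]=81
10. P0: load  L0  bus=[-]  L0: P0=S P1=I P2=I P3=S  mem[L0]=81
11. P3: load  L0  bus=[-]  L0: P0=S P1=I P2=I P3=S  mem[L0]=81
12. P3: store L0 := 10  bus=[BusRdX]  L0: P0=I P1=I P2=I P3=M  mem[L0]=81
13. P1: load  L0  bus=[BusRd,Flush]  L0: P0=I P1=S P2=I P3=S  mem[L0]=10
14. P1: load  L4  bus=[BusRd,Flush]  L4: P0=I P1=S P2=I P3=S  mem[L4]=65
15. P1: load  L0  bus=[-]  L0: P0=I P1=S P2=I P3=S  mem[L0]=10
16. P0: store L0 := 14  bus=[BusRdX]  L0: P0=M P1=I P2=I P3=I  mem[L0]=10
17. P1: load  L0  bus=[BusRd,Flush]  L0: P0=S P1=S P2=I P3=I  mem[L0]=14
18. P3: store L0 := 7  bus=[BusRdX]  L0: P0=I P1=I P2=I P3=M  mem[L0]=14
19. P2: load  L0  bus=[BusRd,Flush]  L0: P0=I P1=I P2=S P3=S  mem[L0]=7
20. P3: load  L0  bus=[-]  L0: P0=I P1=I P2=S P3=S  mem[L0]=7
21. P0: load  L1  bus=[BusRd]  L1: P0=S P1=I P2=I P3=I  mem[L1]=80
22. P0: load  L0  bus=[BusRd]  L0: P0=S P1=I P2=S P3=S  mem[L0]=7

memory[L1] = 80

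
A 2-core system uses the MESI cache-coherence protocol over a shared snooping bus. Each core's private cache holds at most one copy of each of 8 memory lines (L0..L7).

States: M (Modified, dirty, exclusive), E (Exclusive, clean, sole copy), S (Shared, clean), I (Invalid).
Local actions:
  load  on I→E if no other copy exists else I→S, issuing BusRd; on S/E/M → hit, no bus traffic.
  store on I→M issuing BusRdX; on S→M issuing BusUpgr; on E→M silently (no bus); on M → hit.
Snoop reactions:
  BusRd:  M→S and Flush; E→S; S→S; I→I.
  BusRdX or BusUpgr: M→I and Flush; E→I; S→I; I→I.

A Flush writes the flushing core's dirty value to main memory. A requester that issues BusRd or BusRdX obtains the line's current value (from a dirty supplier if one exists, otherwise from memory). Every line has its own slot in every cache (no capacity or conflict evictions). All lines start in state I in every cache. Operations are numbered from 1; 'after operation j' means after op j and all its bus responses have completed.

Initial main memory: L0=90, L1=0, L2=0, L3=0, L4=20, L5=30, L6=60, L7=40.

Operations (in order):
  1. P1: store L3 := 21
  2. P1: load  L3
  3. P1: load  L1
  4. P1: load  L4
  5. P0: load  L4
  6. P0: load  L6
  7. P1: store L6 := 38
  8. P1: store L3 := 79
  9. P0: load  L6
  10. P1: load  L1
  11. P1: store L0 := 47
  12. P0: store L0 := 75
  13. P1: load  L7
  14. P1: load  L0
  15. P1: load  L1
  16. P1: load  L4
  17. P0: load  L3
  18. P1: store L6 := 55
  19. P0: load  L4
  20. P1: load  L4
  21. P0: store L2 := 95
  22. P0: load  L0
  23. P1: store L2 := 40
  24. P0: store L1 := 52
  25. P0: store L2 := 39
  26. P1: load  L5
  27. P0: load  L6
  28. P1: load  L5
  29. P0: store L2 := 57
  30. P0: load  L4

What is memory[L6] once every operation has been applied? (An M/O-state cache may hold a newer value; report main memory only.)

  op1 P1: store L3 := 21 → I/M on L3; bus BusRdX; mem=0
  op2 P1: load  L3 → I/M on L3; bus (none); mem=0
  op3 P1: load  L1 → I/E on L1; bus BusRd; mem=0
  op4 P1: load  L4 → I/E on L4; bus BusRd; mem=20
  op5 P0: load  L4 → S/S on L4; bus BusRd; mem=20
  op6 P0: load  L6 → E/I on L6; bus BusRd; mem=60
  op7 P1: store L6 := 38 → I/M on L6; bus BusRdX; mem=60
  op8 P1: store L3 := 79 → I/M on L3; bus (none); mem=0
  op9 P0: load  L6 → S/S on L6; bus BusRd Flush; mem=38
  op10 P1: load  L1 → I/E on L1; bus (none); mem=0
  op11 P1: store L0 := 47 → I/M on L0; bus BusRdX; mem=90
  op12 P0: store L0 := 75 → M/I on L0; bus BusRdX Flush; mem=47
  op13 P1: load  L7 → I/E on L7; bus BusRd; mem=40
  op14 P1: load  L0 → S/S on L0; bus BusRd Flush; mem=75
  op15 P1: load  L1 → I/E on L1; bus (none); mem=0
  op16 P1: load  L4 → S/S on L4; bus (none); mem=20
  op17 P0: load  L3 → S/S on L3; bus BusRd Flush; mem=79
  op18 P1: store L6 := 55 → I/M on L6; bus BusUpgr; mem=38
  op19 P0: load  L4 → S/S on L4; bus (none); mem=20
  op20 P1: load  L4 → S/S on L4; bus (none); mem=20
  op21 P0: store L2 := 95 → M/I on L2; bus BusRdX; mem=0
  op22 P0: load  L0 → S/S on L0; bus (none); mem=75
  op23 P1: store L2 := 40 → I/M on L2; bus BusRdX Flush; mem=95
  op24 P0: store L1 := 52 → M/I on L1; bus BusRdX; mem=0
  op25 P0: store L2 := 39 → M/I on L2; bus BusRdX Flush; mem=40
  op26 P1: load  L5 → I/E on L5; bus BusRd; mem=30
  op27 P0: load  L6 → S/S on L6; bus BusRd Flush; mem=55
  op28 P1: load  L5 → I/E on L5; bus (none); mem=30
  op29 P0: store L2 := 57 → M/I on L2; bus (none); mem=40
  op30 P0: load  L4 → S/S on L4; bus (none); mem=20

memory[L6] = 55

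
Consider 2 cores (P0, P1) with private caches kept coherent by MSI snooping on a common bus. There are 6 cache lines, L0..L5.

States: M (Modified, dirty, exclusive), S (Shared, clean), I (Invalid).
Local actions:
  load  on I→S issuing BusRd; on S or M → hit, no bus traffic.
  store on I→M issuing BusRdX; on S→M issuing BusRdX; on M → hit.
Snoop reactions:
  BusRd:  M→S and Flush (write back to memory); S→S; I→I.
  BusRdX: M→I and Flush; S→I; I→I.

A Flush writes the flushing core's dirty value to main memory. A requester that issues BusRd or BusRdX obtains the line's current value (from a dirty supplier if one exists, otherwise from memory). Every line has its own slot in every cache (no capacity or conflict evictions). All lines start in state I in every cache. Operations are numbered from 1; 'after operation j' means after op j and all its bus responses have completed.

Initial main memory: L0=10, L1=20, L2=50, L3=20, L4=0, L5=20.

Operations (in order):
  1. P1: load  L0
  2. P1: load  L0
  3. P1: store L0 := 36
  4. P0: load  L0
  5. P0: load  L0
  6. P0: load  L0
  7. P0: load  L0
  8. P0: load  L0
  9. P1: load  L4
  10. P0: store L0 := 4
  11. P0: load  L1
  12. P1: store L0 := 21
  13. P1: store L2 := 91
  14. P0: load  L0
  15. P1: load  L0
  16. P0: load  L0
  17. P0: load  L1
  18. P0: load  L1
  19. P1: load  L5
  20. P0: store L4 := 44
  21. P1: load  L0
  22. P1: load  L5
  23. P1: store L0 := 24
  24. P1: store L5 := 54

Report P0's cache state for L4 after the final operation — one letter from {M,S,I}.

[1] P1: load  L0 | P0:I, P1:S(10) | bus: BusRd
[2] P1: load  L0 | P0:I, P1:S(10) | bus: none
[3] P1: store L0 := 36 | P0:I, P1:M(36) | bus: BusRdX
[4] P0: load  L0 | P0:S(36), P1:S(36) | bus: BusRd,Flush
[5] P0: load  L0 | P0:S(36), P1:S(36) | bus: none
[6] P0: load  L0 | P0:S(36), P1:S(36) | bus: none
[7] P0: load  L0 | P0:S(36), P1:S(36) | bus: none
[8] P0: load  L0 | P0:S(36), P1:S(36) | bus: none
[9] P1: load  L4 | P0:I, P1:S(0) | bus: BusRd
[10] P0: store L0 := 4 | P0:M(4), P1:I | bus: BusRdX
[11] P0: load  L1 | P0:S(20), P1:I | bus: BusRd
[12] P1: store L0 := 21 | P0:I, P1:M(21) | bus: BusRdX,Flush
[13] P1: store L2 := 91 | P0:I, P1:M(91) | bus: BusRdX
[14] P0: load  L0 | P0:S(21), P1:S(21) | bus: BusRd,Flush
[15] P1: load  L0 | P0:S(21), P1:S(21) | bus: none
[16] P0: load  L0 | P0:S(21), P1:S(21) | bus: none
[17] P0: load  L1 | P0:S(20), P1:I | bus: none
[18] P0: load  L1 | P0:S(20), P1:I | bus: none
[19] P1: load  L5 | P0:I, P1:S(20) | bus: BusRd
[20] P0: store L4 := 44 | P0:M(44), P1:I | bus: BusRdX
[21] P1: load  L0 | P0:S(21), P1:S(21) | bus: none
[22] P1: load  L5 | P0:I, P1:S(20) | bus: none
[23] P1: store L0 := 24 | P0:I, P1:M(24) | bus: BusRdX
[24] P1: store L5 := 54 | P0:I, P1:M(54) | bus: BusRdX

state = M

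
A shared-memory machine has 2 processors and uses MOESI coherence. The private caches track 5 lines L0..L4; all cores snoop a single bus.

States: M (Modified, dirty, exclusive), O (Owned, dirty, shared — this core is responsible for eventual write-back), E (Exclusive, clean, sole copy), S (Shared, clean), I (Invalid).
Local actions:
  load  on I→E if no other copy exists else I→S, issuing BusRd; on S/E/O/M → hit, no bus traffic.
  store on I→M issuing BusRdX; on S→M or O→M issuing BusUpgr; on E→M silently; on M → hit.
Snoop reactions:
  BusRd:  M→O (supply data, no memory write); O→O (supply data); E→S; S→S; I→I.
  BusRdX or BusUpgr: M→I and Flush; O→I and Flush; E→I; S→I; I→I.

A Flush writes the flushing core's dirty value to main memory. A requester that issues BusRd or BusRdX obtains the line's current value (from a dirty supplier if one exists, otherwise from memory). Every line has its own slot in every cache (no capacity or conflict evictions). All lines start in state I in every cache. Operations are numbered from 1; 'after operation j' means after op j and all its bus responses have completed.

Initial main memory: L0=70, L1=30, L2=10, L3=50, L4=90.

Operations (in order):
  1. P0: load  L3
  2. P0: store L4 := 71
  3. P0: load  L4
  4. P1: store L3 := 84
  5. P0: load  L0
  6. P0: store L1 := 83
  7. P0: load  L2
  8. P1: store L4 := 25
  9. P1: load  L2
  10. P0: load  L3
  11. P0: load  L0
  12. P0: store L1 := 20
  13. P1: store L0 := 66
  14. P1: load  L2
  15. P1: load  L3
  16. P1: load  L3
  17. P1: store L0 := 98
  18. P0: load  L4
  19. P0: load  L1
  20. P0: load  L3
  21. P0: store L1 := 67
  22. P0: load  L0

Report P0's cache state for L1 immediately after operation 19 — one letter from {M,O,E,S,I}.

state = M

step 1: P0: load  L3  ⟶  EI  (L3)  txn=BusRd  M[L3]=50
step 2: P0: store L4 := 71  ⟶  MI  (L4)  txn=BusRdX  M[L4]=90
step 3: P0: load  L4  ⟶  MI  (L4)  txn=∅  M[L4]=90
step 4: P1: store L3 := 84  ⟶  IM  (L3)  txn=BusRdX  M[L3]=50
step 5: P0: load  L0  ⟶  EI  (L0)  txn=BusRd  M[L0]=70
step 6: P0: store L1 := 83  ⟶  MI  (L1)  txn=BusRdX  M[L1]=30
step 7: P0: load  L2  ⟶  EI  (L2)  txn=BusRd  M[L2]=10
step 8: P1: store L4 := 25  ⟶  IM  (L4)  txn=BusRdX+Flush  M[L4]=71
step 9: P1: load  L2  ⟶  SS  (L2)  txn=BusRd  M[L2]=10
step 10: P0: load  L3  ⟶  SO  (L3)  txn=BusRd  M[L3]=50
step 11: P0: load  L0  ⟶  EI  (L0)  txn=∅  M[L0]=70
step 12: P0: store L1 := 20  ⟶  MI  (L1)  txn=∅  M[L1]=30
step 13: P1: store L0 := 66  ⟶  IM  (L0)  txn=BusRdX  M[L0]=70
step 14: P1: load  L2  ⟶  SS  (L2)  txn=∅  M[L2]=10
step 15: P1: load  L3  ⟶  SO  (L3)  txn=∅  M[L3]=50
step 16: P1: load  L3  ⟶  SO  (L3)  txn=∅  M[L3]=50
step 17: P1: store L0 := 98  ⟶  IM  (L0)  txn=∅  M[L0]=70
step 18: P0: load  L4  ⟶  SO  (L4)  txn=BusRd  M[L4]=71
step 19: P0: load  L1  ⟶  MI  (L1)  txn=∅  M[L1]=30
step 20: P0: load  L3  ⟶  SO  (L3)  txn=∅  M[L3]=50
step 21: P0: store L1 := 67  ⟶  MI  (L1)  txn=∅  M[L1]=30
step 22: P0: load  L0  ⟶  SO  (L0)  txn=BusRd  M[L0]=70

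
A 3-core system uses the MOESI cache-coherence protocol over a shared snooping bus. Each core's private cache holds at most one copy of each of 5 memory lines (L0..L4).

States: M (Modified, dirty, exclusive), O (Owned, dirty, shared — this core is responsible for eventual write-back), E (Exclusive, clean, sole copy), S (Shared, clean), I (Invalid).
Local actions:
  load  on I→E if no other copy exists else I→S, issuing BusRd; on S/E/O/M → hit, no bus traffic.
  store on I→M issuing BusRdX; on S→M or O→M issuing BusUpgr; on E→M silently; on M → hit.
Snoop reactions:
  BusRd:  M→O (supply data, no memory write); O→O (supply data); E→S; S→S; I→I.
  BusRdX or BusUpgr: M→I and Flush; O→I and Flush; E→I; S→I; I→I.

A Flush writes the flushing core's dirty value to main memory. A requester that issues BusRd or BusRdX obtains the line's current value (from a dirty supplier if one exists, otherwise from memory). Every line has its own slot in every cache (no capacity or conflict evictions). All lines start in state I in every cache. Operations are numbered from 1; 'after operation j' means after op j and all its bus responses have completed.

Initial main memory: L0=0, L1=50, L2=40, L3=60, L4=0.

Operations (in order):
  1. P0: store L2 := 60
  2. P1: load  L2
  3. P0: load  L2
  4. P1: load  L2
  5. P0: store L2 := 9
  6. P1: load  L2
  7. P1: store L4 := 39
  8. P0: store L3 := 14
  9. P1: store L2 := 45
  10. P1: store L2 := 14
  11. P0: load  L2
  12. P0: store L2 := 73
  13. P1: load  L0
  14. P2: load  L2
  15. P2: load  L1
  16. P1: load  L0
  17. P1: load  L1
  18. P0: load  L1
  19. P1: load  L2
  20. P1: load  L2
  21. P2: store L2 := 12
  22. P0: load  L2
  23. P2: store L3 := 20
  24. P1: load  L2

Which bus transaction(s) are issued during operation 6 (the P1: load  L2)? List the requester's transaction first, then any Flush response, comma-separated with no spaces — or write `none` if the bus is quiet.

step 1: P0: store L2 := 60  ⟶  MII  (L2)  txn=BusRdX  M[L2]=40
step 2: P1: load  L2  ⟶  OSI  (L2)  txn=BusRd  M[L2]=40
step 3: P0: load  L2  ⟶  OSI  (L2)  txn=∅  M[L2]=40
step 4: P1: load  L2  ⟶  OSI  (L2)  txn=∅  M[L2]=40
step 5: P0: store L2 := 9  ⟶  MII  (L2)  txn=BusUpgr  M[L2]=40
step 6: P1: load  L2  ⟶  OSI  (L2)  txn=BusRd  M[L2]=40
step 7: P1: store L4 := 39  ⟶  IMI  (L4)  txn=BusRdX  M[L4]=0
step 8: P0: store L3 := 14  ⟶  MII  (L3)  txn=BusRdX  M[L3]=60
step 9: P1: store L2 := 45  ⟶  IMI  (L2)  txn=BusUpgr+Flush  M[L2]=9
step 10: P1: store L2 := 14  ⟶  IMI  (L2)  txn=∅  M[L2]=9
step 11: P0: load  L2  ⟶  SOI  (L2)  txn=BusRd  M[L2]=9
step 12: P0: store L2 := 73  ⟶  MII  (L2)  txn=BusUpgr+Flush  M[L2]=14
step 13: P1: load  L0  ⟶  IEI  (L0)  txn=BusRd  M[L0]=0
step 14: P2: load  L2  ⟶  OIS  (L2)  txn=BusRd  M[L2]=14
step 15: P2: load  L1  ⟶  IIE  (L1)  txn=BusRd  M[L1]=50
step 16: P1: load  L0  ⟶  IEI  (L0)  txn=∅  M[L0]=0
step 17: P1: load  L1  ⟶  ISS  (L1)  txn=BusRd  M[L1]=50
step 18: P0: load  L1  ⟶  SSS  (L1)  txn=BusRd  M[L1]=50
step 19: P1: load  L2  ⟶  OSS  (L2)  txn=BusRd  M[L2]=14
step 20: P1: load  L2  ⟶  OSS  (L2)  txn=∅  M[L2]=14
step 21: P2: store L2 := 12  ⟶  IIM  (L2)  txn=BusUpgr+Flush  M[L2]=73
step 22: P0: load  L2  ⟶  SIO  (L2)  txn=BusRd  M[L2]=73
step 23: P2: store L3 := 20  ⟶  IIM  (L3)  txn=BusRdX+Flush  M[L3]=14
step 24: P1: load  L2  ⟶  SSO  (L2)  txn=BusRd  M[L2]=73

bus = BusRd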